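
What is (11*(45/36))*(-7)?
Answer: -385/4 ≈ -96.250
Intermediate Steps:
(11*(45/36))*(-7) = (11*(45*(1/36)))*(-7) = (11*(5/4))*(-7) = (55/4)*(-7) = -385/4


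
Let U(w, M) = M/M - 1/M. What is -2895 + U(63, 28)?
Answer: -81033/28 ≈ -2894.0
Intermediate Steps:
U(w, M) = 1 - 1/M
-2895 + U(63, 28) = -2895 + (-1 + 28)/28 = -2895 + (1/28)*27 = -2895 + 27/28 = -81033/28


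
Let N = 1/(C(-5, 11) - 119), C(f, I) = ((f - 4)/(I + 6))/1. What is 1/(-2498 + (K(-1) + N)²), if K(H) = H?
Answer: -4129024/10310103551 ≈ -0.00040048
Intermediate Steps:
C(f, I) = (-4 + f)/(6 + I) (C(f, I) = ((-4 + f)/(6 + I))*1 = (-4 + f)/(6 + I))
N = -17/2032 (N = 1/((-4 - 5)/(6 + 11) - 119) = 1/(-9/17 - 119) = 1/(-2032/17) = -17/2032 ≈ -0.0083661)
1/(-2498 + (K(-1) + N)²) = 1/(-2498 + (-1 - 17/2032)²) = 1/(-2498 + (-2049/2032)²) = 1/(-2498 + 4198401/4129024) = 1/(-10310103551/4129024) = -4129024/10310103551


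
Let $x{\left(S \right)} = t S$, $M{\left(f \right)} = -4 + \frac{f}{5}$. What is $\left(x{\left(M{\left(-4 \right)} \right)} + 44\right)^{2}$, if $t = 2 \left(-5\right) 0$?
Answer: $1936$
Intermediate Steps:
$t = 0$ ($t = \left(-10\right) 0 = 0$)
$M{\left(f \right)} = -4 + \frac{f}{5}$ ($M{\left(f \right)} = -4 + f \frac{1}{5} = -4 + \frac{f}{5}$)
$x{\left(S \right)} = 0$ ($x{\left(S \right)} = 0 S = 0$)
$\left(x{\left(M{\left(-4 \right)} \right)} + 44\right)^{2} = \left(0 + 44\right)^{2} = 44^{2} = 1936$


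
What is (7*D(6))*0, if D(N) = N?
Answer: 0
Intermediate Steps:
(7*D(6))*0 = (7*6)*0 = 42*0 = 0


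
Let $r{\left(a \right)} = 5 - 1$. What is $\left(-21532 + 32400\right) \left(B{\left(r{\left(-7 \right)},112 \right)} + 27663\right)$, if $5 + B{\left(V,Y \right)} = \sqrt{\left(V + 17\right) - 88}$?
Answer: $300587144 + 10868 i \sqrt{67} \approx 3.0059 \cdot 10^{8} + 88958.0 i$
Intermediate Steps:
$r{\left(a \right)} = 4$
$B{\left(V,Y \right)} = -5 + \sqrt{-71 + V}$ ($B{\left(V,Y \right)} = -5 + \sqrt{\left(V + 17\right) - 88} = -5 + \sqrt{\left(17 + V\right) - 88} = -5 + \sqrt{-71 + V}$)
$\left(-21532 + 32400\right) \left(B{\left(r{\left(-7 \right)},112 \right)} + 27663\right) = \left(-21532 + 32400\right) \left(\left(-5 + \sqrt{-71 + 4}\right) + 27663\right) = 10868 \left(\left(-5 + \sqrt{-67}\right) + 27663\right) = 10868 \left(\left(-5 + i \sqrt{67}\right) + 27663\right) = 10868 \left(27658 + i \sqrt{67}\right) = 300587144 + 10868 i \sqrt{67}$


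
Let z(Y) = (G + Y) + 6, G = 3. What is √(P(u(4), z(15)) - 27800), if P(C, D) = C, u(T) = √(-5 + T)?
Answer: √(-27800 + I) ≈ 0.003 + 166.73*I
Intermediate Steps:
z(Y) = 9 + Y (z(Y) = (3 + Y) + 6 = 9 + Y)
√(P(u(4), z(15)) - 27800) = √(√(-5 + 4) - 27800) = √(√(-1) - 27800) = √(I - 27800) = √(-27800 + I)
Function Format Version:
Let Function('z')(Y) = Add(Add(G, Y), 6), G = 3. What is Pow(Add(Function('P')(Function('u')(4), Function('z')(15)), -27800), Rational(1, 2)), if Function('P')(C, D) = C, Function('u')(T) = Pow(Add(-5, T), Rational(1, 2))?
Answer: Pow(Add(-27800, I), Rational(1, 2)) ≈ Add(0.003, Mul(166.73, I))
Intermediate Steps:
Function('z')(Y) = Add(9, Y) (Function('z')(Y) = Add(Add(3, Y), 6) = Add(9, Y))
Pow(Add(Function('P')(Function('u')(4), Function('z')(15)), -27800), Rational(1, 2)) = Pow(Add(Pow(Add(-5, 4), Rational(1, 2)), -27800), Rational(1, 2)) = Pow(Add(Pow(-1, Rational(1, 2)), -27800), Rational(1, 2)) = Pow(Add(I, -27800), Rational(1, 2)) = Pow(Add(-27800, I), Rational(1, 2))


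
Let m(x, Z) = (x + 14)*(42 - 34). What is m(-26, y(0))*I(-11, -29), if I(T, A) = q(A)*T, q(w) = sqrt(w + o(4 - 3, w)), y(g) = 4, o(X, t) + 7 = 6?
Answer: 1056*I*sqrt(30) ≈ 5784.0*I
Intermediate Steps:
o(X, t) = -1 (o(X, t) = -7 + 6 = -1)
q(w) = sqrt(-1 + w) (q(w) = sqrt(w - 1) = sqrt(-1 + w))
m(x, Z) = 112 + 8*x (m(x, Z) = (14 + x)*8 = 112 + 8*x)
I(T, A) = T*sqrt(-1 + A) (I(T, A) = sqrt(-1 + A)*T = T*sqrt(-1 + A))
m(-26, y(0))*I(-11, -29) = (112 + 8*(-26))*(-11*sqrt(-1 - 29)) = (112 - 208)*(-11*I*sqrt(30)) = -(-1056)*I*sqrt(30) = 1056*I*sqrt(30)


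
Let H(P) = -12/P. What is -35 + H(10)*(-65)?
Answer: 43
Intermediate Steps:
-35 + H(10)*(-65) = -35 - 12/10*(-65) = -35 - 12*⅒*(-65) = -35 - 6/5*(-65) = -35 + 78 = 43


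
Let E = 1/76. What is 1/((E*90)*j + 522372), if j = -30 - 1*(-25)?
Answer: 38/19849911 ≈ 1.9144e-6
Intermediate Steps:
E = 1/76 ≈ 0.013158
j = -5 (j = -30 + 25 = -5)
1/((E*90)*j + 522372) = 1/(((1/76)*90)*(-5) + 522372) = 1/((45/38)*(-5) + 522372) = 1/(-225/38 + 522372) = 1/(19849911/38) = 38/19849911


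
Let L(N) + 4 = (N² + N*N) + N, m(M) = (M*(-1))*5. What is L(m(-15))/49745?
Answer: 11321/49745 ≈ 0.22758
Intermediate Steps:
m(M) = -5*M (m(M) = -M*5 = -5*M)
L(N) = -4 + N + 2*N² (L(N) = -4 + ((N² + N*N) + N) = -4 + ((N² + N²) + N) = -4 + (2*N² + N) = -4 + (N + 2*N²) = -4 + N + 2*N²)
L(m(-15))/49745 = (-4 - 5*(-15) + 2*(-5*(-15))²)/49745 = (-4 + 75 + 2*75²)*(1/49745) = (-4 + 75 + 2*5625)*(1/49745) = (-4 + 75 + 11250)*(1/49745) = 11321*(1/49745) = 11321/49745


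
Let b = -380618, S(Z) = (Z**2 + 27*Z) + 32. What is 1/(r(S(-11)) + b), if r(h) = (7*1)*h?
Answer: -1/381626 ≈ -2.6204e-6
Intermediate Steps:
S(Z) = 32 + Z**2 + 27*Z
r(h) = 7*h
1/(r(S(-11)) + b) = 1/(7*(32 + (-11)**2 + 27*(-11)) - 380618) = 1/(7*(32 + 121 - 297) - 380618) = 1/(7*(-144) - 380618) = 1/(-1008 - 380618) = 1/(-381626) = -1/381626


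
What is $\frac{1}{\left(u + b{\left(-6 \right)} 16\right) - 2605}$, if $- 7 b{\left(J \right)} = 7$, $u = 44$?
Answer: $- \frac{1}{2577} \approx -0.00038805$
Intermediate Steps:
$b{\left(J \right)} = -1$ ($b{\left(J \right)} = \left(- \frac{1}{7}\right) 7 = -1$)
$\frac{1}{\left(u + b{\left(-6 \right)} 16\right) - 2605} = \frac{1}{\left(44 - 16\right) - 2605} = \frac{1}{28 - 2605} = \frac{1}{-2577} = - \frac{1}{2577}$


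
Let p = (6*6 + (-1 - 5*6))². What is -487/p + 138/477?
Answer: -76283/3975 ≈ -19.191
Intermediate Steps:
p = 25 (p = (36 + (-1 - 30))² = (36 - 31)² = 5² = 25)
-487/p + 138/477 = -487/25 + 138/477 = -487*1/25 + 138*(1/477) = -487/25 + 46/159 = -76283/3975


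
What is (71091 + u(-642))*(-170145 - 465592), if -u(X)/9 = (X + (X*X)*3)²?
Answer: 8738794349593163433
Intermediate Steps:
u(X) = -9*(X + 3*X²)² (u(X) = -9*(X + (X*X)*3)² = -9*(X + X²*3)² = -9*(X + 3*X²)²)
(71091 + u(-642))*(-170145 - 465592) = (71091 - 9*(-642)²*(1 + 3*(-642))²)*(-170145 - 465592) = (71091 - 9*412164*(1 - 1926)²)*(-635737) = (71091 - 9*412164*(-1925)²)*(-635737) = (71091 - 9*412164*3705625)*(-635737) = (71091 - 13745927002500)*(-635737) = -13745926931409*(-635737) = 8738794349593163433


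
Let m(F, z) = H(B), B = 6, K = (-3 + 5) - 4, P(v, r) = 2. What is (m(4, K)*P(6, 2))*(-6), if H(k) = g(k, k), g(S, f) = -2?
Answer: 24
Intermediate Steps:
K = -2 (K = 2 - 4 = -2)
H(k) = -2
m(F, z) = -2
(m(4, K)*P(6, 2))*(-6) = -2*2*(-6) = -4*(-6) = 24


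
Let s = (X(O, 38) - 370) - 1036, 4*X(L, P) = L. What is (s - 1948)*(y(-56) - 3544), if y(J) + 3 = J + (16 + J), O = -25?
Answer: 48965563/4 ≈ 1.2241e+7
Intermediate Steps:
X(L, P) = L/4
s = -5649/4 (s = ((¼)*(-25) - 370) - 1036 = (-25/4 - 370) - 1036 = -1505/4 - 1036 = -5649/4 ≈ -1412.3)
y(J) = 13 + 2*J (y(J) = -3 + (J + (16 + J)) = -3 + (16 + 2*J) = 13 + 2*J)
(s - 1948)*(y(-56) - 3544) = (-5649/4 - 1948)*((13 + 2*(-56)) - 3544) = -13441*((13 - 112) - 3544)/4 = -13441*(-99 - 3544)/4 = -13441/4*(-3643) = 48965563/4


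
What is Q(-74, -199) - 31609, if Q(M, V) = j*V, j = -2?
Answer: -31211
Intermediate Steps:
Q(M, V) = -2*V
Q(-74, -199) - 31609 = -2*(-199) - 31609 = 398 - 31609 = -31211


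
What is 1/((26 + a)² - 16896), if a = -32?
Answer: -1/16860 ≈ -5.9312e-5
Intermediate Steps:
1/((26 + a)² - 16896) = 1/((26 - 32)² - 16896) = 1/((-6)² - 16896) = 1/(36 - 16896) = 1/(-16860) = -1/16860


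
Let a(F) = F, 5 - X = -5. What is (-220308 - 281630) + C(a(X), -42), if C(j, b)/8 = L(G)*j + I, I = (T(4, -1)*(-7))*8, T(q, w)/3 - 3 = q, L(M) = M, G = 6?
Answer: -510866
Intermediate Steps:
X = 10 (X = 5 - 1*(-5) = 5 + 5 = 10)
T(q, w) = 9 + 3*q
I = -1176 (I = ((9 + 3*4)*(-7))*8 = ((9 + 12)*(-7))*8 = (21*(-7))*8 = -147*8 = -1176)
C(j, b) = -9408 + 48*j (C(j, b) = 8*(6*j - 1176) = 8*(-1176 + 6*j) = -9408 + 48*j)
(-220308 - 281630) + C(a(X), -42) = (-220308 - 281630) + (-9408 + 48*10) = -501938 + (-9408 + 480) = -501938 - 8928 = -510866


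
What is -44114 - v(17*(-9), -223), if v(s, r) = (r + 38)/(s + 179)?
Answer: -1146779/26 ≈ -44107.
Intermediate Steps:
v(s, r) = (38 + r)/(179 + s)
-44114 - v(17*(-9), -223) = -44114 - (38 - 223)/(179 + 17*(-9)) = -44114 - (-185)/(179 - 153) = -44114 - (-185)/26 = -44114 - 1*(-185/26) = -44114 + 185/26 = -1146779/26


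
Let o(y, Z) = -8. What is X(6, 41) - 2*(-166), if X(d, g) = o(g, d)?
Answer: 324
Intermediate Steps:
X(d, g) = -8
X(6, 41) - 2*(-166) = -8 - 2*(-166) = -8 - 1*(-332) = -8 + 332 = 324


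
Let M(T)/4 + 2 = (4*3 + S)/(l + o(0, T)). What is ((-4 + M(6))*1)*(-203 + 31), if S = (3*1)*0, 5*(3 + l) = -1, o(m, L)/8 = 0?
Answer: 4644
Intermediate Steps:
o(m, L) = 0 (o(m, L) = 8*0 = 0)
l = -16/5 (l = -3 + (1/5)*(-1) = -3 - 1/5 = -16/5 ≈ -3.2000)
S = 0 (S = 3*0 = 0)
M(T) = -23 (M(T) = -8 + 4*((4*3 + 0)/(-16/5 + 0)) = -8 + 4*((12 + 0)/(-16/5)) = -8 + 4*(12*(-5/16)) = -8 + 4*(-15/4) = -8 - 15 = -23)
((-4 + M(6))*1)*(-203 + 31) = ((-4 - 23)*1)*(-203 + 31) = -27*1*(-172) = -27*(-172) = 4644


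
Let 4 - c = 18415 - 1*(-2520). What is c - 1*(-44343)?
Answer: 23412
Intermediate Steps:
c = -20931 (c = 4 - (18415 - 1*(-2520)) = 4 - (18415 + 2520) = 4 - 1*20935 = 4 - 20935 = -20931)
c - 1*(-44343) = -20931 - 1*(-44343) = -20931 + 44343 = 23412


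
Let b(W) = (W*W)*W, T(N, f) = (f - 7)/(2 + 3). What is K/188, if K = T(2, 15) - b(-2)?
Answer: 12/235 ≈ 0.051064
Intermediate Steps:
T(N, f) = -7/5 + f/5 (T(N, f) = (-7 + f)/5 = (-7 + f)*(1/5) = -7/5 + f/5)
b(W) = W**3 (b(W) = W**2*W = W**3)
K = 48/5 (K = (-7/5 + (1/5)*15) - 1*(-2)**3 = (-7/5 + 3) - 1*(-8) = 8/5 + 8 = 48/5 ≈ 9.6000)
K/188 = (48/5)/188 = (48/5)*(1/188) = 12/235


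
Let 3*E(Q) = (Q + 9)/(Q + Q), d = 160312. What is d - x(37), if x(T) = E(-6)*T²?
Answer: 1925113/12 ≈ 1.6043e+5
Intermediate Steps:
E(Q) = (9 + Q)/(6*Q) (E(Q) = ((Q + 9)/(Q + Q))/3 = ((9 + Q)/((2*Q)))/3 = ((9 + Q)*(1/(2*Q)))/3 = ((9 + Q)/(2*Q))/3 = (9 + Q)/(6*Q))
x(T) = -T²/12 (x(T) = ((⅙)*(9 - 6)/(-6))*T² = ((⅙)*(-⅙)*3)*T² = -T²/12)
d - x(37) = 160312 - (-1)*37²/12 = 160312 - (-1)*1369/12 = 160312 - 1*(-1369/12) = 160312 + 1369/12 = 1925113/12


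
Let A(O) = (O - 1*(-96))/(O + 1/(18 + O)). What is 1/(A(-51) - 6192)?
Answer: -1684/10428813 ≈ -0.00016148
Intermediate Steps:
A(O) = (96 + O)/(O + 1/(18 + O)) (A(O) = (O + 96)/(O + 1/(18 + O)) = (96 + O)/(O + 1/(18 + O)))
1/(A(-51) - 6192) = 1/((1728 + (-51)² + 114*(-51))/(1 + (-51)² + 18*(-51)) - 6192) = 1/((1728 + 2601 - 5814)/(1 + 2601 - 918) - 6192) = 1/(-1485/1684 - 6192) = 1/(-10428813/1684) = -1684/10428813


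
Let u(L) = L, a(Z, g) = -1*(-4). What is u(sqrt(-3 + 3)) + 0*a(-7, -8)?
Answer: 0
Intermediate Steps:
a(Z, g) = 4
u(sqrt(-3 + 3)) + 0*a(-7, -8) = sqrt(-3 + 3) + 0*4 = sqrt(0) + 0 = 0 + 0 = 0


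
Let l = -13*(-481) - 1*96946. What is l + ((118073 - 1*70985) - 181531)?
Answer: -225136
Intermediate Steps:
l = -90693 (l = 6253 - 96946 = -90693)
l + ((118073 - 1*70985) - 181531) = -90693 + ((118073 - 1*70985) - 181531) = -90693 + ((118073 - 70985) - 181531) = -90693 + (47088 - 181531) = -90693 - 134443 = -225136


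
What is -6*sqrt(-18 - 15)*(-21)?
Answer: 126*I*sqrt(33) ≈ 723.81*I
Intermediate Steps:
-6*sqrt(-18 - 15)*(-21) = -6*I*sqrt(33)*(-21) = 126*I*sqrt(33)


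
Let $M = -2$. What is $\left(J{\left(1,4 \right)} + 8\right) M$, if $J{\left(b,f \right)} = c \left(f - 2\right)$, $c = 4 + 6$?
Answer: $-56$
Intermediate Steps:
$c = 10$
$J{\left(b,f \right)} = -20 + 10 f$ ($J{\left(b,f \right)} = 10 \left(f - 2\right) = 10 \left(-2 + f\right) = -20 + 10 f$)
$\left(J{\left(1,4 \right)} + 8\right) M = \left(\left(-20 + 10 \cdot 4\right) + 8\right) \left(-2\right) = \left(\left(-20 + 40\right) + 8\right) \left(-2\right) = \left(20 + 8\right) \left(-2\right) = 28 \left(-2\right) = -56$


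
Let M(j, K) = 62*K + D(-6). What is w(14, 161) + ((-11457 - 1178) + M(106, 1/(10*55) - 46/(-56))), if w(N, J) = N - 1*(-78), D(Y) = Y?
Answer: -48117141/3850 ≈ -12498.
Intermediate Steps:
M(j, K) = -6 + 62*K (M(j, K) = 62*K - 6 = -6 + 62*K)
w(N, J) = 78 + N (w(N, J) = N + 78 = 78 + N)
w(14, 161) + ((-11457 - 1178) + M(106, 1/(10*55) - 46/(-56))) = (78 + 14) + ((-11457 - 1178) + (-6 + 62*(1/(10*55) - 46/(-56)))) = 92 + (-12635 + (-6 + 62*((⅒)*(1/55) - 46*(-1/56)))) = 92 + (-12635 + (-6 + 62*(1/550 + 23/28))) = 92 + (-12635 + (-6 + 62*(6339/7700))) = 92 + (-12635 + (-6 + 196509/3850)) = 92 + (-12635 + 173409/3850) = 92 - 48471341/3850 = -48117141/3850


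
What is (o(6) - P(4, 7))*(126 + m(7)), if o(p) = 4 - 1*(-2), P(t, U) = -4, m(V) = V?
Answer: 1330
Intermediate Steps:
o(p) = 6 (o(p) = 4 + 2 = 6)
(o(6) - P(4, 7))*(126 + m(7)) = (6 - 1*(-4))*(126 + 7) = (6 + 4)*133 = 10*133 = 1330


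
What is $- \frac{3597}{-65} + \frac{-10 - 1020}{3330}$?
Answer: $\frac{1191106}{21645} \approx 55.029$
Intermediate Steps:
$- \frac{3597}{-65} + \frac{-10 - 1020}{3330} = \left(-3597\right) \left(- \frac{1}{65}\right) + \left(-10 - 1020\right) \frac{1}{3330} = \frac{3597}{65} - \frac{103}{333} = \frac{1191106}{21645}$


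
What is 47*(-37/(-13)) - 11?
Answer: 1596/13 ≈ 122.77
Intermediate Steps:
47*(-37/(-13)) - 11 = 47*(-37*(-1/13)) - 11 = 47*(37/13) - 11 = 1739/13 - 11 = 1596/13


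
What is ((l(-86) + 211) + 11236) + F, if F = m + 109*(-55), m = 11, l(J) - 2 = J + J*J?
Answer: 12775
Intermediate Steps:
l(J) = 2 + J + J² (l(J) = 2 + (J + J*J) = 2 + (J + J²) = 2 + J + J²)
F = -5984 (F = 11 + 109*(-55) = 11 - 5995 = -5984)
((l(-86) + 211) + 11236) + F = (((2 - 86 + (-86)²) + 211) + 11236) - 5984 = (((2 - 86 + 7396) + 211) + 11236) - 5984 = ((7312 + 211) + 11236) - 5984 = (7523 + 11236) - 5984 = 18759 - 5984 = 12775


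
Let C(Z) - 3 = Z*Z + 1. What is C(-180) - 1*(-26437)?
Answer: 58841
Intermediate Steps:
C(Z) = 4 + Z² (C(Z) = 3 + (Z*Z + 1) = 3 + (Z² + 1) = 3 + (1 + Z²) = 4 + Z²)
C(-180) - 1*(-26437) = (4 + (-180)²) - 1*(-26437) = (4 + 32400) + 26437 = 32404 + 26437 = 58841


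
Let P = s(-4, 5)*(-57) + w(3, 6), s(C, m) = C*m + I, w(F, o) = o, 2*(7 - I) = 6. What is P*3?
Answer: 2754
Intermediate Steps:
I = 4 (I = 7 - 1/2*6 = 7 - 3 = 4)
s(C, m) = 4 + C*m (s(C, m) = C*m + 4 = 4 + C*m)
P = 918 (P = (4 - 4*5)*(-57) + 6 = (4 - 20)*(-57) + 6 = -16*(-57) + 6 = 912 + 6 = 918)
P*3 = 918*3 = 2754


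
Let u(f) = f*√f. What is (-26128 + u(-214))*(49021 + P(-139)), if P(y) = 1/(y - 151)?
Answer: -185718986696/145 - 1521121523*I*√214/145 ≈ -1.2808e+9 - 1.5346e+8*I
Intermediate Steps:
P(y) = 1/(-151 + y)
u(f) = f^(3/2)
(-26128 + u(-214))*(49021 + P(-139)) = (-26128 + (-214)^(3/2))*(49021 + 1/(-151 - 139)) = (-26128 - 214*I*√214)*(49021 + 1/(-290)) = (-26128 - 214*I*√214)*(49021 - 1/290) = (-26128 - 214*I*√214)*(14216089/290) = -185718986696/145 - 1521121523*I*√214/145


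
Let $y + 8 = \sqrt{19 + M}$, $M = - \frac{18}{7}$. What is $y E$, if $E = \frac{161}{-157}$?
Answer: $\frac{1288}{157} - \frac{23 \sqrt{805}}{157} \approx 4.0473$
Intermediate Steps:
$E = - \frac{161}{157}$ ($E = 161 \left(- \frac{1}{157}\right) = - \frac{161}{157} \approx -1.0255$)
$M = - \frac{18}{7}$ ($M = \left(-18\right) \frac{1}{7} = - \frac{18}{7} \approx -2.5714$)
$y = -8 + \frac{\sqrt{805}}{7}$ ($y = -8 + \sqrt{19 - \frac{18}{7}} = -8 + \sqrt{\frac{115}{7}} = -8 + \frac{\sqrt{805}}{7} \approx -3.9468$)
$y E = \left(-8 + \frac{\sqrt{805}}{7}\right) \left(- \frac{161}{157}\right) = \frac{1288}{157} - \frac{23 \sqrt{805}}{157}$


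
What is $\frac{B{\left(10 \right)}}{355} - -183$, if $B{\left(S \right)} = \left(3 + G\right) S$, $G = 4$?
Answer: $\frac{13007}{71} \approx 183.2$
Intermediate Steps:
$B{\left(S \right)} = 7 S$ ($B{\left(S \right)} = \left(3 + 4\right) S = 7 S$)
$\frac{B{\left(10 \right)}}{355} - -183 = \frac{7 \cdot 10}{355} - -183 = 70 \cdot \frac{1}{355} + \left(-62 + 245\right) = \frac{14}{71} + 183 = \frac{13007}{71}$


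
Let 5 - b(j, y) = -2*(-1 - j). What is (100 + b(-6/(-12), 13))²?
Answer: 10404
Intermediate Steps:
b(j, y) = 3 - 2*j (b(j, y) = 5 - (-2)*(-1 - j) = 5 - (2 + 2*j) = 5 + (-2 - 2*j) = 3 - 2*j)
(100 + b(-6/(-12), 13))² = (100 + (3 - (-12)/(-12)))² = (100 + (3 - (-12)*(-1)/12))² = (100 + (3 - 2*½))² = (100 + (3 - 1))² = (100 + 2)² = 102² = 10404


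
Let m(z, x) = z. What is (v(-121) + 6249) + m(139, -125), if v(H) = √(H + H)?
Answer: 6388 + 11*I*√2 ≈ 6388.0 + 15.556*I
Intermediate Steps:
v(H) = √2*√H (v(H) = √(2*H) = √2*√H)
(v(-121) + 6249) + m(139, -125) = (√2*√(-121) + 6249) + 139 = (√2*(11*I) + 6249) + 139 = (11*I*√2 + 6249) + 139 = (6249 + 11*I*√2) + 139 = 6388 + 11*I*√2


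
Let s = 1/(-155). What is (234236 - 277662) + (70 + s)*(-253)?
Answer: -9475827/155 ≈ -61134.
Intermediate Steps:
s = -1/155 ≈ -0.0064516
(234236 - 277662) + (70 + s)*(-253) = (234236 - 277662) + (70 - 1/155)*(-253) = -43426 + (10849/155)*(-253) = -43426 - 2744797/155 = -9475827/155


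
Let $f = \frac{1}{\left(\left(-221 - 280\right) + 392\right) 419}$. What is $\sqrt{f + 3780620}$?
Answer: $\frac{\sqrt{7885769331883749}}{45671} \approx 1944.4$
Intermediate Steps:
$f = - \frac{1}{45671}$ ($f = \frac{1}{\left(-501 + 392\right) 419} = \frac{1}{\left(-109\right) 419} = \frac{1}{-45671} = - \frac{1}{45671} \approx -2.1896 \cdot 10^{-5}$)
$\sqrt{f + 3780620} = \sqrt{- \frac{1}{45671} + 3780620} = \sqrt{\frac{172664696019}{45671}} = \frac{\sqrt{7885769331883749}}{45671}$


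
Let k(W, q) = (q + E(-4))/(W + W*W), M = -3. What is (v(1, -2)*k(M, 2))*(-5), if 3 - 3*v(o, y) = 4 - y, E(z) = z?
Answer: -5/3 ≈ -1.6667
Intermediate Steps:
v(o, y) = -⅓ + y/3 (v(o, y) = 1 - (4 - y)/3 = 1 + (-4/3 + y/3) = -⅓ + y/3)
k(W, q) = (-4 + q)/(W + W²) (k(W, q) = (q - 4)/(W + W*W) = (-4 + q)/(W + W²))
(v(1, -2)*k(M, 2))*(-5) = ((-⅓ + (⅓)*(-2))*((-4 + 2)/((-3)*(1 - 3))))*(-5) = ((-⅓ - ⅔)*(-⅓*(-2)/(-2)))*(-5) = -(-1)*(-1)*(-2)/(3*2)*(-5) = -1*(-⅓)*(-5) = (⅓)*(-5) = -5/3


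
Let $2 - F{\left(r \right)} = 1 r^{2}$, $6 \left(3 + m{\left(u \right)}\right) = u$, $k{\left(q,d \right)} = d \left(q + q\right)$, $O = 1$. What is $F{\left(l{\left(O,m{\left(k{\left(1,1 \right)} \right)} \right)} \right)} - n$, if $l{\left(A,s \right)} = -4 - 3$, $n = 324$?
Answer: $-371$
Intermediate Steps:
$k{\left(q,d \right)} = 2 d q$ ($k{\left(q,d \right)} = d 2 q = 2 d q$)
$m{\left(u \right)} = -3 + \frac{u}{6}$
$l{\left(A,s \right)} = -7$ ($l{\left(A,s \right)} = -4 - 3 = -7$)
$F{\left(r \right)} = 2 - r^{2}$ ($F{\left(r \right)} = 2 - 1 r^{2} = 2 - r^{2}$)
$F{\left(l{\left(O,m{\left(k{\left(1,1 \right)} \right)} \right)} \right)} - n = \left(2 - \left(-7\right)^{2}\right) - 324 = \left(2 - 49\right) - 324 = -47 - 324 = -371$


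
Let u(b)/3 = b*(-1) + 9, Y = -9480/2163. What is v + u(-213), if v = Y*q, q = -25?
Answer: 559186/721 ≈ 775.57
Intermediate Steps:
Y = -3160/721 (Y = -9480*1/2163 = -3160/721 ≈ -4.3828)
v = 79000/721 (v = -3160/721*(-25) = 79000/721 ≈ 109.57)
u(b) = 27 - 3*b (u(b) = 3*(b*(-1) + 9) = 3*(-b + 9) = 3*(9 - b) = 27 - 3*b)
v + u(-213) = 79000/721 + (27 - 3*(-213)) = 79000/721 + (27 + 639) = 79000/721 + 666 = 559186/721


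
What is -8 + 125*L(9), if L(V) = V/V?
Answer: 117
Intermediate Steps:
L(V) = 1
-8 + 125*L(9) = -8 + 125*1 = -8 + 125 = 117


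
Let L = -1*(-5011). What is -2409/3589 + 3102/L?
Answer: -938421/17984479 ≈ -0.052180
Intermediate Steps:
L = 5011
-2409/3589 + 3102/L = -2409/3589 + 3102/5011 = -938421/17984479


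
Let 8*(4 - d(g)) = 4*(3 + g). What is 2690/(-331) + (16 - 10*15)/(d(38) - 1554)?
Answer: -8360582/1039671 ≈ -8.0416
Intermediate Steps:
d(g) = 5/2 - g/2 (d(g) = 4 - (3 + g)/2 = 4 - (12 + 4*g)/8 = 4 + (-3/2 - g/2) = 5/2 - g/2)
2690/(-331) + (16 - 10*15)/(d(38) - 1554) = 2690/(-331) + (16 - 10*15)/((5/2 - ½*38) - 1554) = 2690*(-1/331) + (16 - 150)/((5/2 - 19) - 1554) = -2690/331 - 134/(-33/2 - 1554) = -2690/331 - 134/(-3141/2) = -2690/331 - 134*(-2/3141) = -2690/331 + 268/3141 = -8360582/1039671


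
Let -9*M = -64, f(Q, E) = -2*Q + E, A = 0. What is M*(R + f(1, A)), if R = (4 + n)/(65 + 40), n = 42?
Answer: -10496/945 ≈ -11.107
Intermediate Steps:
f(Q, E) = E - 2*Q
M = 64/9 (M = -⅑*(-64) = 64/9 ≈ 7.1111)
R = 46/105 (R = (4 + 42)/(65 + 40) = 46/105 ≈ 0.43810)
M*(R + f(1, A)) = 64*(46/105 + (0 - 2*1))/9 = 64*(46/105 + (0 - 2))/9 = 64*(46/105 - 2)/9 = (64/9)*(-164/105) = -10496/945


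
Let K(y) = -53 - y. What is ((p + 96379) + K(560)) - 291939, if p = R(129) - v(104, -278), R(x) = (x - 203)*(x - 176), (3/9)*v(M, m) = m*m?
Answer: -424547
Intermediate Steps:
v(M, m) = 3*m**2 (v(M, m) = 3*(m*m) = 3*m**2)
R(x) = (-203 + x)*(-176 + x)
p = -228374 (p = (35728 + 129**2 - 379*129) - 3*(-278)**2 = (35728 + 16641 - 48891) - 3*77284 = 3478 - 1*231852 = 3478 - 231852 = -228374)
((p + 96379) + K(560)) - 291939 = ((-228374 + 96379) + (-53 - 1*560)) - 291939 = (-131995 + (-53 - 560)) - 291939 = (-131995 - 613) - 291939 = -132608 - 291939 = -424547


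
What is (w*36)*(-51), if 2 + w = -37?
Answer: 71604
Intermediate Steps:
w = -39 (w = -2 - 37 = -39)
(w*36)*(-51) = -39*36*(-51) = -1404*(-51) = 71604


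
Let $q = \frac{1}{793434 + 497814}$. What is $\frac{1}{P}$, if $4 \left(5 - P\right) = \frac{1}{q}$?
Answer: $- \frac{1}{322807} \approx -3.0978 \cdot 10^{-6}$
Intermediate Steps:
$q = \frac{1}{1291248} \approx 7.7444 \cdot 10^{-7}$
$P = -322807$ ($P = 5 - \frac{\frac{1}{\frac{1}{1291248}}}{4} = 5 - 322812 = -322807$)
$\frac{1}{P} = \frac{1}{-322807} = - \frac{1}{322807}$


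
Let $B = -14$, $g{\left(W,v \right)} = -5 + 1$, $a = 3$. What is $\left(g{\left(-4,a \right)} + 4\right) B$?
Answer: $0$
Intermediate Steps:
$g{\left(W,v \right)} = -4$
$\left(g{\left(-4,a \right)} + 4\right) B = \left(-4 + 4\right) \left(-14\right) = 0 \left(-14\right) = 0$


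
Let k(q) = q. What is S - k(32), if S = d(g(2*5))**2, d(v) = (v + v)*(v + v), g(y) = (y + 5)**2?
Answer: 41006249968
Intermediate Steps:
g(y) = (5 + y)**2
d(v) = 4*v**2 (d(v) = (2*v)*(2*v) = 4*v**2)
S = 41006250000 (S = (4*((5 + 2*5)**2)**2)**2 = (4*((5 + 10)**2)**2)**2 = (4*(15**2)**2)**2 = (4*225**2)**2 = (4*50625)**2 = 202500**2 = 41006250000)
S - k(32) = 41006250000 - 1*32 = 41006250000 - 32 = 41006249968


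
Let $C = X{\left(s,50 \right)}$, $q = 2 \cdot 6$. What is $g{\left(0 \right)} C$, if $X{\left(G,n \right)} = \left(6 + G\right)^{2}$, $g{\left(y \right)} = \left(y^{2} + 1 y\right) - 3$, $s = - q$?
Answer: $-108$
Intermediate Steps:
$q = 12$
$s = -12$ ($s = \left(-1\right) 12 = -12$)
$g{\left(y \right)} = -3 + y + y^{2}$ ($g{\left(y \right)} = \left(y^{2} + y\right) - 3 = \left(y + y^{2}\right) - 3 = -3 + y + y^{2}$)
$C = 36$ ($C = \left(6 - 12\right)^{2} = \left(-6\right)^{2} = 36$)
$g{\left(0 \right)} C = \left(-3 + 0 + 0^{2}\right) 36 = \left(-3 + 0 + 0\right) 36 = \left(-3\right) 36 = -108$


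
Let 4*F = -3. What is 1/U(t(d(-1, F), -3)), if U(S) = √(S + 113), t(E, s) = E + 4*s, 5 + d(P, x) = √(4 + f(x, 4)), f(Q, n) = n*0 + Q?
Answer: √2/√(192 + √13) ≈ 0.10112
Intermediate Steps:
f(Q, n) = Q (f(Q, n) = 0 + Q = Q)
F = -¾ (F = (¼)*(-3) = -¾ ≈ -0.75000)
d(P, x) = -5 + √(4 + x)
U(S) = √(113 + S)
1/U(t(d(-1, F), -3)) = 1/(√(113 + ((-5 + √(4 - ¾)) + 4*(-3)))) = 1/(√(113 + ((-5 + √(13/4)) - 12))) = 1/(√(113 + ((-5 + √13/2) - 12))) = 1/(√(113 + (-17 + √13/2))) = 1/(√(96 + √13/2)) = (96 + √13/2)^(-½)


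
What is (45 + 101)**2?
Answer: 21316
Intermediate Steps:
(45 + 101)**2 = 146**2 = 21316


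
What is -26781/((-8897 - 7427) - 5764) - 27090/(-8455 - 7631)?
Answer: 24503883/8459704 ≈ 2.8965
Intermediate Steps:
-26781/((-8897 - 7427) - 5764) - 27090/(-8455 - 7631) = -26781/(-16324 - 5764) - 27090/(-16086) = -26781/(-22088) - 27090*(-1/16086) = -26781*(-1/22088) + 645/383 = 26781/22088 + 645/383 = 24503883/8459704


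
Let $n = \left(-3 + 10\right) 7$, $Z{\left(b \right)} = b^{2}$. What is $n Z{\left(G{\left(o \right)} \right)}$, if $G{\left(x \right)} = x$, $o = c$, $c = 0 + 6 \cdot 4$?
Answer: $28224$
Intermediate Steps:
$c = 24$ ($c = 0 + 24 = 24$)
$o = 24$
$n = 49$ ($n = 7 \cdot 7 = 49$)
$n Z{\left(G{\left(o \right)} \right)} = 49 \cdot 24^{2} = 49 \cdot 576 = 28224$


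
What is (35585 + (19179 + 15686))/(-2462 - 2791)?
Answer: -70450/5253 ≈ -13.411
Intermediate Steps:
(35585 + (19179 + 15686))/(-2462 - 2791) = (35585 + 34865)/(-5253) = 70450*(-1/5253) = -70450/5253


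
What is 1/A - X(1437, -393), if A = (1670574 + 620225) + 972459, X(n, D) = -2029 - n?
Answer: 11310452229/3263258 ≈ 3466.0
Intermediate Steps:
A = 3263258 (A = 2290799 + 972459 = 3263258)
1/A - X(1437, -393) = 1/3263258 - (-2029 - 1*1437) = 1/3263258 - (-2029 - 1437) = 1/3263258 - 1*(-3466) = 1/3263258 + 3466 = 11310452229/3263258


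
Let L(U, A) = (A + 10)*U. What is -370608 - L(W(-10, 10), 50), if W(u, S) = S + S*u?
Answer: -365208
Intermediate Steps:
L(U, A) = U*(10 + A) (L(U, A) = (10 + A)*U = U*(10 + A))
-370608 - L(W(-10, 10), 50) = -370608 - 10*(1 - 10)*(10 + 50) = -370608 - 10*(-9)*60 = -370608 - (-90)*60 = -370608 - 1*(-5400) = -370608 + 5400 = -365208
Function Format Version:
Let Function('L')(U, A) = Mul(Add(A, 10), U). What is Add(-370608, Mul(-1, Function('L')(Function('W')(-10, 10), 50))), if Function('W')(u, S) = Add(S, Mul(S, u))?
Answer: -365208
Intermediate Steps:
Function('L')(U, A) = Mul(U, Add(10, A)) (Function('L')(U, A) = Mul(Add(10, A), U) = Mul(U, Add(10, A)))
Add(-370608, Mul(-1, Function('L')(Function('W')(-10, 10), 50))) = Add(-370608, Mul(-1, Mul(Mul(10, Add(1, -10)), Add(10, 50)))) = Add(-370608, Mul(-1, Mul(Mul(10, -9), 60))) = Add(-370608, Mul(-1, Mul(-90, 60))) = Add(-370608, Mul(-1, -5400)) = Add(-370608, 5400) = -365208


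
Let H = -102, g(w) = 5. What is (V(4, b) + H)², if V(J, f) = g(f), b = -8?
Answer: 9409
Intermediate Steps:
V(J, f) = 5
(V(4, b) + H)² = (5 - 102)² = (-97)² = 9409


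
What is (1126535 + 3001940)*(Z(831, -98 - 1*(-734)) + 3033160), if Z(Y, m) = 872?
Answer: 12525925261200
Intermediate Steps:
(1126535 + 3001940)*(Z(831, -98 - 1*(-734)) + 3033160) = (1126535 + 3001940)*(872 + 3033160) = 4128475*3034032 = 12525925261200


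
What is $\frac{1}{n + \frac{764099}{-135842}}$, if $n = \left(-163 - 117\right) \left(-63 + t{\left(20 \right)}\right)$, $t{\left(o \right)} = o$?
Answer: $\frac{19406}{233539083} \approx 8.3095 \cdot 10^{-5}$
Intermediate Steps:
$n = 12040$ ($n = \left(-163 - 117\right) \left(-63 + 20\right) = \left(-280\right) \left(-43\right) = 12040$)
$\frac{1}{n + \frac{764099}{-135842}} = \frac{1}{12040 + \frac{764099}{-135842}} = \frac{1}{12040 + 764099 \left(- \frac{1}{135842}\right)} = \frac{1}{12040 - \frac{109157}{19406}} = \frac{1}{\frac{233539083}{19406}} = \frac{19406}{233539083}$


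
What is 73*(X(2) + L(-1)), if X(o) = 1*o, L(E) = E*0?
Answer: 146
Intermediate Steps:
L(E) = 0
X(o) = o
73*(X(2) + L(-1)) = 73*(2 + 0) = 73*2 = 146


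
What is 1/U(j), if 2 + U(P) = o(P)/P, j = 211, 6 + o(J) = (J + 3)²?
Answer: 211/45368 ≈ 0.0046509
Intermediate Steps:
o(J) = -6 + (3 + J)² (o(J) = -6 + (J + 3)² = -6 + (3 + J)²)
U(P) = -2 + (-6 + (3 + P)²)/P
1/U(j) = 1/(4 + 211 + 3/211) = 1/(45368/211) = 211/45368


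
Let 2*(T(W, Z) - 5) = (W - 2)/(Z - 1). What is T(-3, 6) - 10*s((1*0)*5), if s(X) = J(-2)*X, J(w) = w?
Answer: 9/2 ≈ 4.5000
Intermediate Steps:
T(W, Z) = 5 + (-2 + W)/(2*(-1 + Z)) (T(W, Z) = 5 + ((W - 2)/(Z - 1))/2 = 5 + ((-2 + W)/(-1 + Z))/2 = 5 + (-2 + W)/(2*(-1 + Z)))
s(X) = -2*X
T(-3, 6) - 10*s((1*0)*5) = (-12 - 3 + 10*6)/(2*(-1 + 6)) - (-20)*(1*0)*5 = (1/2)*(-12 - 3 + 60)/5 - (-20)*0*5 = (1/2)*(1/5)*45 - (-20)*0 = 9/2 - 10*0 = 9/2 + 0 = 9/2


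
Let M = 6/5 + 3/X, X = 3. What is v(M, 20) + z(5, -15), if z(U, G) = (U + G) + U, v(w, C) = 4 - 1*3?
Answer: -4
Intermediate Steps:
M = 11/5 (M = 6/5 + 3/3 = 6*(⅕) + 3*(⅓) = 6/5 + 1 = 11/5 ≈ 2.2000)
v(w, C) = 1 (v(w, C) = 4 - 3 = 1)
z(U, G) = G + 2*U (z(U, G) = (G + U) + U = G + 2*U)
v(M, 20) + z(5, -15) = 1 + (-15 + 2*5) = 1 + (-15 + 10) = 1 - 5 = -4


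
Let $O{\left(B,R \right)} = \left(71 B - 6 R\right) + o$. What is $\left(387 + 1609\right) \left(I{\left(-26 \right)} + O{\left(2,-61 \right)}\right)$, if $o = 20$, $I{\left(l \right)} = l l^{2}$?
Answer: $-34027808$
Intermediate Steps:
$I{\left(l \right)} = l^{3}$
$O{\left(B,R \right)} = 20 - 6 R + 71 B$ ($O{\left(B,R \right)} = \left(71 B - 6 R\right) + 20 = \left(- 6 R + 71 B\right) + 20 = 20 - 6 R + 71 B$)
$\left(387 + 1609\right) \left(I{\left(-26 \right)} + O{\left(2,-61 \right)}\right) = \left(387 + 1609\right) \left(\left(-26\right)^{3} + \left(20 - -366 + 71 \cdot 2\right)\right) = 1996 \left(-17576 + \left(20 + 366 + 142\right)\right) = 1996 \left(-17576 + 528\right) = 1996 \left(-17048\right) = -34027808$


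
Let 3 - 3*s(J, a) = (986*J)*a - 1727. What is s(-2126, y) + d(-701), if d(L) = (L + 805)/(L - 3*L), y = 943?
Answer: 461901115678/701 ≈ 6.5892e+8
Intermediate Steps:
s(J, a) = 1730/3 - 986*J*a/3 (s(J, a) = 1 - ((986*J)*a - 1727)/3 = 1 - (986*J*a - 1727)/3 = 1 - (-1727 + 986*J*a)/3 = 1 + (1727/3 - 986*J*a/3) = 1730/3 - 986*J*a/3)
d(L) = -(805 + L)/(2*L) (d(L) = (805 + L)/((-2*L)) = (805 + L)*(-1/(2*L)) = -(805 + L)/(2*L))
s(-2126, y) + d(-701) = (1730/3 - 986/3*(-2126)*943) + (½)*(-805 - 1*(-701))/(-701) = (1730/3 + 1976750548/3) + (½)*(-1/701)*(-805 + 701) = 658917426 + (½)*(-1/701)*(-104) = 658917426 + 52/701 = 461901115678/701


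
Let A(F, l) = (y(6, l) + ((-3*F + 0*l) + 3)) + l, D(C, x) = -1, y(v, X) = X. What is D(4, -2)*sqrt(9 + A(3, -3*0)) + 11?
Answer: 11 - sqrt(3) ≈ 9.2679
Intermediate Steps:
A(F, l) = 3 - 3*F + 2*l (A(F, l) = (l + ((-3*F + 0*l) + 3)) + l = (l + ((-3*F + 0) + 3)) + l = (l + (-3*F + 3)) + l = (l + (3 - 3*F)) + l = (3 + l - 3*F) + l = 3 - 3*F + 2*l)
D(4, -2)*sqrt(9 + A(3, -3*0)) + 11 = -sqrt(9 + (3 - 3*3 + 2*(-3*0))) + 11 = -sqrt(9 + (3 - 9 + 2*0)) + 11 = -sqrt(9 + (3 - 9 + 0)) + 11 = -sqrt(9 - 6) + 11 = -sqrt(3) + 11 = 11 - sqrt(3)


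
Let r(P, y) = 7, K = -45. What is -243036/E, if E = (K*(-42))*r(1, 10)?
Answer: -13502/735 ≈ -18.370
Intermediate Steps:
E = 13230 (E = -45*(-42)*7 = 1890*7 = 13230)
-243036/E = -243036/13230 = -243036*1/13230 = -13502/735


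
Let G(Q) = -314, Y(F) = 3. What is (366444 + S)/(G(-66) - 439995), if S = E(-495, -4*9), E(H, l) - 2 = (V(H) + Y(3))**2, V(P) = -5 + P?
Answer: -613455/440309 ≈ -1.3932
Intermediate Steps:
E(H, l) = 2 + (-2 + H)**2 (E(H, l) = 2 + ((-5 + H) + 3)**2 = 2 + (-2 + H)**2)
S = 247011 (S = 2 + (-2 - 495)**2 = 2 + (-497)**2 = 2 + 247009 = 247011)
(366444 + S)/(G(-66) - 439995) = (366444 + 247011)/(-314 - 439995) = 613455/(-440309) = 613455*(-1/440309) = -613455/440309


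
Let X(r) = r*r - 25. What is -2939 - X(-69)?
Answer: -7675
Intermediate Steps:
X(r) = -25 + r² (X(r) = r² - 25 = -25 + r²)
-2939 - X(-69) = -2939 - (-25 + (-69)²) = -2939 - (-25 + 4761) = -2939 - 1*4736 = -2939 - 4736 = -7675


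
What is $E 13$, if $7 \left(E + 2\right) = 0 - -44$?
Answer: $\frac{390}{7} \approx 55.714$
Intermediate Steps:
$E = \frac{30}{7}$ ($E = -2 + \frac{0 - -44}{7} = -2 + \frac{0 + 44}{7} = -2 + \frac{1}{7} \cdot 44 = -2 + \frac{44}{7} = \frac{30}{7} \approx 4.2857$)
$E 13 = \frac{30}{7} \cdot 13 = \frac{390}{7}$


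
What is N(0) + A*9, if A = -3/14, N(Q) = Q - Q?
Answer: -27/14 ≈ -1.9286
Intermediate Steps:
N(Q) = 0
A = -3/14 (A = -3*1/14 = -3/14 ≈ -0.21429)
N(0) + A*9 = 0 - 3/14*9 = 0 - 27/14 = -27/14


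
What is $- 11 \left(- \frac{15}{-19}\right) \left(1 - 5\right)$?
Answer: $\frac{660}{19} \approx 34.737$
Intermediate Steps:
$- 11 \left(- \frac{15}{-19}\right) \left(1 - 5\right) = - 11 \left(\left(-15\right) \left(- \frac{1}{19}\right)\right) \left(-4\right) = \left(-11\right) \frac{15}{19} \left(-4\right) = \left(- \frac{165}{19}\right) \left(-4\right) = \frac{660}{19}$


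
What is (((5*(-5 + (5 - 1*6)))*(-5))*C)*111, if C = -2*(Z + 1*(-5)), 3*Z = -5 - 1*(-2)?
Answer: 199800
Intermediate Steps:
Z = -1 (Z = (-5 - 1*(-2))/3 = (-5 + 2)/3 = (⅓)*(-3) = -1)
C = 12 (C = -2*(-1 + 1*(-5)) = -2*(-1 - 5) = -2*(-6) = 12)
(((5*(-5 + (5 - 1*6)))*(-5))*C)*111 = (((5*(-5 + (5 - 1*6)))*(-5))*12)*111 = (((5*(-5 + (5 - 6)))*(-5))*12)*111 = (((5*(-5 - 1))*(-5))*12)*111 = (((5*(-6))*(-5))*12)*111 = (-30*(-5)*12)*111 = (150*12)*111 = 1800*111 = 199800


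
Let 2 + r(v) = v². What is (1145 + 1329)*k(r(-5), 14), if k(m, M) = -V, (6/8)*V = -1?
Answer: 9896/3 ≈ 3298.7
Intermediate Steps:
V = -4/3 (V = (4/3)*(-1) = -4/3 ≈ -1.3333)
r(v) = -2 + v²
k(m, M) = 4/3 (k(m, M) = -1*(-4/3) = 4/3)
(1145 + 1329)*k(r(-5), 14) = (1145 + 1329)*(4/3) = 2474*(4/3) = 9896/3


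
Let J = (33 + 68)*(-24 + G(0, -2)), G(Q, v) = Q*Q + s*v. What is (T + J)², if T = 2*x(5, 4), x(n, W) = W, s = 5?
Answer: 11737476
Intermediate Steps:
G(Q, v) = Q² + 5*v (G(Q, v) = Q*Q + 5*v = Q² + 5*v)
J = -3434 (J = (33 + 68)*(-24 + (0² + 5*(-2))) = 101*(-24 + (0 - 10)) = 101*(-24 - 10) = 101*(-34) = -3434)
T = 8 (T = 2*4 = 8)
(T + J)² = (8 - 3434)² = (-3426)² = 11737476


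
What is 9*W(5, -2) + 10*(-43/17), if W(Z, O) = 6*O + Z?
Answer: -1501/17 ≈ -88.294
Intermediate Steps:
W(Z, O) = Z + 6*O
9*W(5, -2) + 10*(-43/17) = 9*(5 + 6*(-2)) + 10*(-43/17) = 9*(5 - 12) + 10*(-43*1/17) = 9*(-7) + 10*(-43/17) = -63 - 430/17 = -1501/17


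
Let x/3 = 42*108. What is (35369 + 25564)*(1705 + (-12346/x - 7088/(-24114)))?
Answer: 946633235090435/9115092 ≈ 1.0385e+8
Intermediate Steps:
x = 13608 (x = 3*(42*108) = 3*4536 = 13608)
(35369 + 25564)*(1705 + (-12346/x - 7088/(-24114))) = (35369 + 25564)*(1705 + (-12346/13608 - 7088/(-24114))) = 60933*(1705 + (-12346*1/13608 - 7088*(-1/24114))) = 60933*(1705 + (-6173/6804 + 3544/12057)) = 60933*(1705 - 16771495/27345276) = 60933*(46606924085/27345276) = 946633235090435/9115092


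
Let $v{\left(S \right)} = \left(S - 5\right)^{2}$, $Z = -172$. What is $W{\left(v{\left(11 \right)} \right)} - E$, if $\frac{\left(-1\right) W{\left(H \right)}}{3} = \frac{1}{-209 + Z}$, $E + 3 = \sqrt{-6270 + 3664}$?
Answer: $\frac{382}{127} - i \sqrt{2606} \approx 3.0079 - 51.049 i$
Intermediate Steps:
$E = -3 + i \sqrt{2606}$ ($E = -3 + \sqrt{-6270 + 3664} = -3 + \sqrt{-2606} = -3 + i \sqrt{2606} \approx -3.0 + 51.049 i$)
$v{\left(S \right)} = \left(-5 + S\right)^{2}$
$W{\left(H \right)} = \frac{1}{127}$ ($W{\left(H \right)} = - \frac{3}{-209 - 172} = - \frac{3}{-381} = \left(-3\right) \left(- \frac{1}{381}\right) = \frac{1}{127}$)
$W{\left(v{\left(11 \right)} \right)} - E = \frac{1}{127} - \left(-3 + i \sqrt{2606}\right) = \frac{1}{127} + \left(3 - i \sqrt{2606}\right) = \frac{382}{127} - i \sqrt{2606}$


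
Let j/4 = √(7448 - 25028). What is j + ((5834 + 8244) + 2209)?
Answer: 16287 + 8*I*√4395 ≈ 16287.0 + 530.36*I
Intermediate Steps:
j = 8*I*√4395 (j = 4*√(7448 - 25028) = 4*√(-17580) = 4*(2*I*√4395) = 8*I*√4395 ≈ 530.36*I)
j + ((5834 + 8244) + 2209) = 8*I*√4395 + ((5834 + 8244) + 2209) = 8*I*√4395 + (14078 + 2209) = 8*I*√4395 + 16287 = 16287 + 8*I*√4395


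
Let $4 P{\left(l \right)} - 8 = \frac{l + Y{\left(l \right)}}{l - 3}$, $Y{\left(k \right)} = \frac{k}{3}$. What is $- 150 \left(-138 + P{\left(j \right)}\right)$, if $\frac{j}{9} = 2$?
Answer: $20340$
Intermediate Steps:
$Y{\left(k \right)} = \frac{k}{3}$ ($Y{\left(k \right)} = k \frac{1}{3} = \frac{k}{3}$)
$j = 18$ ($j = 9 \cdot 2 = 18$)
$P{\left(l \right)} = 2 + \frac{l}{3 \left(-3 + l\right)}$ ($P{\left(l \right)} = 2 + \frac{\left(l + \frac{l}{3}\right) \frac{1}{l - 3}}{4} = 2 + \frac{\frac{4 l}{3} \frac{1}{-3 + l}}{4} = 2 + \frac{\frac{4}{3} l \frac{1}{-3 + l}}{4} = 2 + \frac{l}{3 \left(-3 + l\right)}$)
$- 150 \left(-138 + P{\left(j \right)}\right) = - 150 \left(-138 + \frac{-18 + 7 \cdot 18}{3 \left(-3 + 18\right)}\right) = - 150 \left(-138 + \frac{-18 + 126}{3 \cdot 15}\right) = - 150 \left(-138 + \frac{1}{3} \cdot \frac{1}{15} \cdot 108\right) = - 150 \left(-138 + \frac{12}{5}\right) = \left(-150\right) \left(- \frac{678}{5}\right) = 20340$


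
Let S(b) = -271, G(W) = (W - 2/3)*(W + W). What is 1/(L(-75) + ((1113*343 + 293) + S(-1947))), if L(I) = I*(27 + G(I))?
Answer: -1/471494 ≈ -2.1209e-6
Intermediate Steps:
G(W) = 2*W*(-2/3 + W) (G(W) = (W - 2*1/3)*(2*W) = (W - 2/3)*(2*W) = (-2/3 + W)*(2*W) = 2*W*(-2/3 + W))
L(I) = I*(27 + 2*I*(-2 + 3*I)/3)
1/(L(-75) + ((1113*343 + 293) + S(-1947))) = 1/((1/3)*(-75)*(81 + 2*(-75)*(-2 + 3*(-75))) + ((1113*343 + 293) - 271)) = 1/((1/3)*(-75)*(81 + 2*(-75)*(-2 - 225)) + ((381759 + 293) - 271)) = 1/((1/3)*(-75)*(81 + 2*(-75)*(-227)) + (382052 - 271)) = 1/((1/3)*(-75)*(81 + 34050) + 381781) = 1/((1/3)*(-75)*34131 + 381781) = 1/(-853275 + 381781) = 1/(-471494) = -1/471494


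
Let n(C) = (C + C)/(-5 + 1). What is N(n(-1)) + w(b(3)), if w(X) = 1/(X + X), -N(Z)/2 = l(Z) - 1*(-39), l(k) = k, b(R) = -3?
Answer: -475/6 ≈ -79.167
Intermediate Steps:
n(C) = -C/2 (n(C) = (2*C)/(-4) = (2*C)*(-1/4) = -C/2)
N(Z) = -78 - 2*Z (N(Z) = -2*(Z - 1*(-39)) = -2*(Z + 39) = -2*(39 + Z) = -78 - 2*Z)
w(X) = 1/(2*X)
N(n(-1)) + w(b(3)) = (-78 - (-1)*(-1)) + (1/2)/(-3) = (-78 - 2*1/2) + (1/2)*(-1/3) = (-78 - 1) - 1/6 = -79 - 1/6 = -475/6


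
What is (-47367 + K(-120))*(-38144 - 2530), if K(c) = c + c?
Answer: 1936367118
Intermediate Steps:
K(c) = 2*c
(-47367 + K(-120))*(-38144 - 2530) = (-47367 + 2*(-120))*(-38144 - 2530) = (-47367 - 240)*(-40674) = -47607*(-40674) = 1936367118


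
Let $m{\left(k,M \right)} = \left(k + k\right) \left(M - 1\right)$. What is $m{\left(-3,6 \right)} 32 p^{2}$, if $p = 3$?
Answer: $-8640$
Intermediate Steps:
$m{\left(k,M \right)} = 2 k \left(-1 + M\right)$
$m{\left(-3,6 \right)} 32 p^{2} = 2 \left(-3\right) \left(-1 + 6\right) 32 \cdot 3^{2} = 2 \left(-3\right) 5 \cdot 32 \cdot 9 = \left(-30\right) 32 \cdot 9 = \left(-960\right) 9 = -8640$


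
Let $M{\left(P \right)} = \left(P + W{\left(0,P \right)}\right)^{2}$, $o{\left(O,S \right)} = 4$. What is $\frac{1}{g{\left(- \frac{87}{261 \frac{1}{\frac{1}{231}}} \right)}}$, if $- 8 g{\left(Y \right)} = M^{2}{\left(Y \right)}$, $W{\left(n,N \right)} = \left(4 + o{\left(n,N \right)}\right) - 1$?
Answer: $- \frac{230639102001}{69163500781250} \approx -0.0033347$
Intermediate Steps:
$W{\left(n,N \right)} = 7$ ($W{\left(n,N \right)} = \left(4 + 4\right) - 1 = 8 - 1 = 7$)
$M{\left(P \right)} = \left(7 + P\right)^{2}$ ($M{\left(P \right)} = \left(P + 7\right)^{2} = \left(7 + P\right)^{2}$)
$g{\left(Y \right)} = - \frac{\left(7 + Y\right)^{4}}{8}$ ($g{\left(Y \right)} = - \frac{\left(\left(7 + Y\right)^{2}\right)^{2}}{8} = - \frac{\left(7 + Y\right)^{4}}{8}$)
$\frac{1}{g{\left(- \frac{87}{261 \frac{1}{\frac{1}{231}}} \right)}} = \frac{1}{\left(- \frac{1}{8}\right) \left(7 - \frac{87}{261 \frac{1}{\frac{1}{231}}}\right)^{4}} = \frac{1}{\left(- \frac{1}{8}\right) \left(7 - \frac{87}{261 \cdot 231}\right)^{4}} = \frac{1}{\left(- \frac{1}{8}\right) \left(7 - \frac{87}{60291}\right)^{4}} = \frac{1}{\left(- \frac{1}{8}\right) \left(7 - \frac{1}{693}\right)^{4}} = \frac{1}{\left(- \frac{1}{8}\right) \left(\frac{4850}{693}\right)^{4}} = \frac{1}{\left(- \frac{1}{8}\right) \frac{553308006250000}{230639102001}} = \frac{1}{- \frac{69163500781250}{230639102001}} = - \frac{230639102001}{69163500781250}$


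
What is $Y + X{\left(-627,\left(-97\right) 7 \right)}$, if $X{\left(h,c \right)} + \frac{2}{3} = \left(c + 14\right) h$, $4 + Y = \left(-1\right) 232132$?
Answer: $\frac{554455}{3} \approx 1.8482 \cdot 10^{5}$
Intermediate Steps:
$Y = -232136$ ($Y = -4 - 232132 = -232136$)
$X{\left(h,c \right)} = - \frac{2}{3} + h \left(14 + c\right)$ ($X{\left(h,c \right)} = - \frac{2}{3} + \left(c + 14\right) h = - \frac{2}{3} + \left(14 + c\right) h = - \frac{2}{3} + h \left(14 + c\right)$)
$Y + X{\left(-627,\left(-97\right) 7 \right)} = -232136 + \left(- \frac{2}{3} + 14 \left(-627\right) + \left(-97\right) 7 \left(-627\right)\right) = -232136 - - \frac{1250863}{3} = -232136 + \frac{1250863}{3} = \frac{554455}{3}$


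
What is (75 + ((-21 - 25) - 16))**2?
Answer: 169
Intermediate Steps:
(75 + ((-21 - 25) - 16))**2 = (75 + (-46 - 16))**2 = (75 - 62)**2 = 13**2 = 169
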